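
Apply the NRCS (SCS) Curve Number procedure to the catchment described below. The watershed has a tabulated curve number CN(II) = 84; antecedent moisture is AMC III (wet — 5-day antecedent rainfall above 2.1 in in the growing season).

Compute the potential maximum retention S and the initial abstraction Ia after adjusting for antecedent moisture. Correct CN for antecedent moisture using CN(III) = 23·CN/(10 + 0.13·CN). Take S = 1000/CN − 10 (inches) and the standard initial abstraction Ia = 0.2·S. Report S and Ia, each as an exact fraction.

S = 400/483 in ≈ 0.828 in; Ia = 80/483 in ≈ 0.166 in

Wet (AMC III): CN(III) = 23·84/(10 + 0.13·84) = 1932/(523/25) = 48300/523 ≈ 92.352
Retention S: 1000/CN − 10 with CN=92.352 → S = 400/483 ≈ 0.828 in
Ia = 0.2·(400/483) = 80/483 in ≈ 0.166 in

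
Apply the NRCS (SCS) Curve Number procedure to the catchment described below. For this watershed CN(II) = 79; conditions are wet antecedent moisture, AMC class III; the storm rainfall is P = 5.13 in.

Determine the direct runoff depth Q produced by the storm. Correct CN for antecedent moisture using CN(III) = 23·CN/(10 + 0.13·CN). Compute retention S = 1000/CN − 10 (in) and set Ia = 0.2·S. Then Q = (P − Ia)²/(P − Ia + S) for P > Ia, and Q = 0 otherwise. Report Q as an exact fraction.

Q = 264105131547/66630661900 in ≈ 3.964 in

Adjust CN=79 to AMC III: 23·79/(10 + 0.13·79) → 1817 ÷ (2027/100) = 181700/2027 ≈ 89.640
S = 1000/(181700/2027) − 10 = 2100/1817 in ≈ 1.156 in
Ia = 0.2·(2100/1817) = 420/1817 in ≈ 0.231 in
P − Ia = 5.130 − 0.231 = 890121/181700 ≈ 4.899 in (> 0, runoff occurs)
Q: (890121/181700)² ÷ (1100121/181700) = 264105131547/66630661900 in (≈ 3.964 in)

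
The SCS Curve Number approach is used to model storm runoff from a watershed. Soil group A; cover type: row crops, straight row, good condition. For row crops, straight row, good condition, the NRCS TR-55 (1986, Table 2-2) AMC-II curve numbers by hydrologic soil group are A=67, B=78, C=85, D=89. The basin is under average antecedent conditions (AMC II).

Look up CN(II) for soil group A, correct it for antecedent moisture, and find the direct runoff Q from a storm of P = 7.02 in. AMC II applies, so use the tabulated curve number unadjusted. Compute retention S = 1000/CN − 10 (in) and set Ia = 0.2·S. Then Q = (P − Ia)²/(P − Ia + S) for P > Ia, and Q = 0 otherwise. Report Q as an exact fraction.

Q = 136242363/41000650 in ≈ 3.323 in

NRCS table: row crops, straight row, good condition, soil group A → CN(II) = 67
AMC II — tabulated CN = 67 applies directly.
Retention S: 1000/CN − 10 with CN=67.000 → S = 330/67 ≈ 4.925 in
Initial abstraction Ia = S/5 = (330/67)/5 = 66/67 ≈ 0.985 in
Excess rainfall: 7.020 − 0.985 = 6.035 in; P > Ia so Q > 0
Runoff Q = (P−Ia)²/(P−Ia+S) = (6.035)²/(6.035+4.925) = 136242363/41000650 ≈ 3.323 in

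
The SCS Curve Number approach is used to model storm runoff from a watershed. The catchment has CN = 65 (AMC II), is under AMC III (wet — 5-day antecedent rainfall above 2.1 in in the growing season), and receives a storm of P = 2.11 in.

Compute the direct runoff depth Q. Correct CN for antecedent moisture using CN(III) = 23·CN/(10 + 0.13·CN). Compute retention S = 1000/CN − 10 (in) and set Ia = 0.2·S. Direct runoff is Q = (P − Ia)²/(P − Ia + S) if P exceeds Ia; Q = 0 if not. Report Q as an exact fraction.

CN(III) from CN(II)=65: (23·65)/(10 + 0.13·65) = 29900/369 ≈ 81.030
Max retention: S = 1000/(29900/369) − 10 = 700/299 in (≈ 2.341 in)
Initial abstraction Ia = S/5 = (700/299)/5 = 140/299 ≈ 0.468 in
Since P=2.110 > Ia=0.468: effective rainfall P−Ia = 49089/29900 in
Q: (49089/29900)² ÷ (119089/29900) = 2409729921/3560761100 in (≈ 0.677 in)

Q = 2409729921/3560761100 in ≈ 0.677 in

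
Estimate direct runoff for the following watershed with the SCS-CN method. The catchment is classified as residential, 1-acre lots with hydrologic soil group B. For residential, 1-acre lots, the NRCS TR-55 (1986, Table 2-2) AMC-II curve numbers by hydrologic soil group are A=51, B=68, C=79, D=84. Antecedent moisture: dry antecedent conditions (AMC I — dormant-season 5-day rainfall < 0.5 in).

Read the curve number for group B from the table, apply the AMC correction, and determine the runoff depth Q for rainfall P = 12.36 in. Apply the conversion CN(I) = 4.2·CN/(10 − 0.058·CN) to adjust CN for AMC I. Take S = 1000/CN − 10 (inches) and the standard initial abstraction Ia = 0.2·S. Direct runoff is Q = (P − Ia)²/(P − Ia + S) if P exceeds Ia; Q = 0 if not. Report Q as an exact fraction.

Q = 8156437969/1698543525 in ≈ 4.802 in

NRCS table: residential, 1-acre lots, soil group B → CN(II) = 68
Adjust CN=68 to AMC I: 4.2·68/(10 − 0.058·68) → (1428/5) ÷ (757/125) = 35700/757 ≈ 47.160
Retention S: 1000/CN − 10 with CN=47.160 → S = 4000/357 ≈ 11.204 in
Initial abstraction Ia = S/5 = (4000/357)/5 = 800/357 ≈ 2.241 in
Since P=12.360 > Ia=2.241: effective rainfall P−Ia = 90313/8925 in
Q = (90313/8925)²/((90313/8925) + 4000/357) = (8156437969/79655625)/(190313/8925) = 8156437969/1698543525 in ≈ 4.802 in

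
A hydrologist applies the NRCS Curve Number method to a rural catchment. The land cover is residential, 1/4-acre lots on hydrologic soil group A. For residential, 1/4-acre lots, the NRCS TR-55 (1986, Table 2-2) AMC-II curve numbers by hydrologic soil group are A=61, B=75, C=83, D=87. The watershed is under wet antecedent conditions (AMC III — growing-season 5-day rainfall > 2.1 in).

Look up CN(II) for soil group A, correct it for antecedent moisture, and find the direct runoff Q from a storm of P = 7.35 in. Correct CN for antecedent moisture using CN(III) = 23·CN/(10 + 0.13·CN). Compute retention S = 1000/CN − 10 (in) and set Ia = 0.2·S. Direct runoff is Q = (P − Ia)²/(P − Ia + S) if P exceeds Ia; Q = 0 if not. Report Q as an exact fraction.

Q = 4038221209/837562940 in ≈ 4.821 in

NRCS table: residential, 1/4-acre lots, soil group A → CN(II) = 61
CN(III) from CN(II)=61: (23·61)/(10 + 0.13·61) = 140300/1793 ≈ 78.249
Retention S: 1000/CN − 10 with CN=78.249 → S = 3900/1403 ≈ 2.780 in
Initial abstraction Ia = S/5 = (3900/1403)/5 = 780/1403 ≈ 0.556 in
P − Ia = 7.350 − 0.556 = 190641/28060 ≈ 6.794 in (> 0, runoff occurs)
Runoff Q = (P−Ia)²/(P−Ia+S) = (6.794)²/(6.794+2.780) = 4038221209/837562940 ≈ 4.821 in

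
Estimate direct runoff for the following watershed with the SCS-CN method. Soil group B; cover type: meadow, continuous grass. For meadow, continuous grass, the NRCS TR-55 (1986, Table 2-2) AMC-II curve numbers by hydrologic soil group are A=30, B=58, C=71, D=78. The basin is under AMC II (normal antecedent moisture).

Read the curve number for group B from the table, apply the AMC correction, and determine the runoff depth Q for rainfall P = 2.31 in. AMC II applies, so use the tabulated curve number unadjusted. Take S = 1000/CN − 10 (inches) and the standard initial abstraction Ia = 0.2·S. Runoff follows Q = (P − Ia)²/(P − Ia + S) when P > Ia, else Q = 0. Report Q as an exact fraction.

Q = 99127/1081700 in ≈ 0.092 in

NRCS table: meadow, continuous grass, soil group B → CN(II) = 58
CN(II) = 58; AMC II needs no correction.
S = 1000/58 − 10 = 210/29 in ≈ 7.241 in
Ia = 0.2·(210/29) = 42/29 in ≈ 1.448 in
P − Ia = 2.310 − 1.448 = 2499/2900 ≈ 0.862 in (> 0, runoff occurs)
Runoff Q = (P−Ia)²/(P−Ia+S) = (0.862)²/(0.862+7.241) = 99127/1081700 ≈ 0.092 in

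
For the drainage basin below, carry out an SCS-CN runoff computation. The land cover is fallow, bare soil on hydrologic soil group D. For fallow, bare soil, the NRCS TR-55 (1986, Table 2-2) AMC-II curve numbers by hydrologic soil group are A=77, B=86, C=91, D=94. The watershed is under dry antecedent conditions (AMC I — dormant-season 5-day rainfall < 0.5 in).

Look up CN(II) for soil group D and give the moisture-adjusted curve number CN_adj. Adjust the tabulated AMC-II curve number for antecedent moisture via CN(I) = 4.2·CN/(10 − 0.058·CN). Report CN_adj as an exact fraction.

CN_adj = 32900/379 ≈ 86.807

NRCS table: fallow, bare soil, soil group D → CN(II) = 94
CN(I) from CN(II)=94: (4.2·94)/(10 − 0.058·94) = 32900/379 ≈ 86.807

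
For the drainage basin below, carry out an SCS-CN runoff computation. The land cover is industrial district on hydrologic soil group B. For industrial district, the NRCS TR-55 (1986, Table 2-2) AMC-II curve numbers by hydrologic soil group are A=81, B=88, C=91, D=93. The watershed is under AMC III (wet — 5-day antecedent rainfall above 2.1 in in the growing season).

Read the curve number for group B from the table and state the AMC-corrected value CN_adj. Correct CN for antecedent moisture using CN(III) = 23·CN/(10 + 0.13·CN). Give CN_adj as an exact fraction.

CN_adj = 6325/67 ≈ 94.403

NRCS table: industrial district, soil group B → CN(II) = 88
Wet (AMC III): CN(III) = 23·88/(10 + 0.13·88) = 2024/(536/25) = 6325/67 ≈ 94.403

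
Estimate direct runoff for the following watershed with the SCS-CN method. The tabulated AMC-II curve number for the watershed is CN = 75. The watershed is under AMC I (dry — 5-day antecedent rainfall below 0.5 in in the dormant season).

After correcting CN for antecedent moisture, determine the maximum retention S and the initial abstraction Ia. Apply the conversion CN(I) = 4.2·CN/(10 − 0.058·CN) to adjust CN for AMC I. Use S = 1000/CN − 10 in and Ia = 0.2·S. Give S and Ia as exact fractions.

Dry (AMC I): CN(I) = 4.2·75/(10 − 0.058·75) = 315/(113/20) = 6300/113 ≈ 55.752
Max retention: S = 1000/(6300/113) − 10 = 500/63 in (≈ 7.937 in)
Ia = 0.2·(500/63) = 100/63 in ≈ 1.587 in

S = 500/63 in ≈ 7.937 in; Ia = 100/63 in ≈ 1.587 in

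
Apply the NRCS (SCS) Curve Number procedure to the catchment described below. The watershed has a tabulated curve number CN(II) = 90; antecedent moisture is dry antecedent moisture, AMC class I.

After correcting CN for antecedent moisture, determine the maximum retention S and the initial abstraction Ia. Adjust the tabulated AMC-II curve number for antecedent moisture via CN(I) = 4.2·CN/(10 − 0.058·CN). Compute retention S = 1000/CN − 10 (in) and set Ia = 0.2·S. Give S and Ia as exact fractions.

Adjust CN=90 to AMC I: 4.2·90/(10 − 0.058·90) → 378 ÷ (239/50) = 18900/239 ≈ 79.079
Retention S: 1000/CN − 10 with CN=79.079 → S = 500/189 ≈ 2.646 in
Initial abstraction Ia = S/5 = (500/189)/5 = 100/189 ≈ 0.529 in

S = 500/189 in ≈ 2.646 in; Ia = 100/189 in ≈ 0.529 in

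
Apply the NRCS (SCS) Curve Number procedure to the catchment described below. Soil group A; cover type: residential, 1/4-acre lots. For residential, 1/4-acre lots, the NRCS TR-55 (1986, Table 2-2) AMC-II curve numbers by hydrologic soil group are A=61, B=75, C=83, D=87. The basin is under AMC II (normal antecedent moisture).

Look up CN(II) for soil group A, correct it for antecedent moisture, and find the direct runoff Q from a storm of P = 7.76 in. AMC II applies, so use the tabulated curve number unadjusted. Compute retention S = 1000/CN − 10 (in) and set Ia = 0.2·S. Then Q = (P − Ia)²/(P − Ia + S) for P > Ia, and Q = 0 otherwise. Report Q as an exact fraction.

NRCS table: residential, 1/4-acre lots, soil group A → CN(II) = 61
AMC II — tabulated CN = 61 applies directly.
Retention S: 1000/CN − 10 with CN=61.000 → S = 390/61 ≈ 6.393 in
Initial abstraction Ia = S/5 = (390/61)/5 = 78/61 ≈ 1.279 in
P − Ia = 7.760 − 1.279 = 9884/1525 ≈ 6.481 in (> 0, runoff occurs)
Runoff Q = (P−Ia)²/(P−Ia+S) = (6.481)²/(6.481+6.393) = 48846728/14970925 ≈ 3.263 in

Q = 48846728/14970925 in ≈ 3.263 in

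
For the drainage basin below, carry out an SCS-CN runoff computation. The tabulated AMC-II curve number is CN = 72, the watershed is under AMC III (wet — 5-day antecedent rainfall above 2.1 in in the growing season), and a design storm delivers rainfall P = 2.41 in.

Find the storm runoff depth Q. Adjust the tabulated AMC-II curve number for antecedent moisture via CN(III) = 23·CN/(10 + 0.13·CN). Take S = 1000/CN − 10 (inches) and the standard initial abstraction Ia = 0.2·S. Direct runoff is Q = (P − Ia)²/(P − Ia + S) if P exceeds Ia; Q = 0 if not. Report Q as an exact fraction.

Q = 1839294769/1612260900 in ≈ 1.141 in

Adjust CN=72 to AMC III: 23·72/(10 + 0.13·72) → 1656 ÷ (484/25) = 10350/121 ≈ 85.537
S = 1000/(10350/121) − 10 = 350/207 in ≈ 1.691 in
Ia = 0.2·(350/207) = 70/207 in ≈ 0.338 in
Since P=2.410 > Ia=0.338: effective rainfall P−Ia = 42887/20700 in
Q = (42887/20700)²/((42887/20700) + 350/207) = (1839294769/428490000)/(77887/20700) = 1839294769/1612260900 in ≈ 1.141 in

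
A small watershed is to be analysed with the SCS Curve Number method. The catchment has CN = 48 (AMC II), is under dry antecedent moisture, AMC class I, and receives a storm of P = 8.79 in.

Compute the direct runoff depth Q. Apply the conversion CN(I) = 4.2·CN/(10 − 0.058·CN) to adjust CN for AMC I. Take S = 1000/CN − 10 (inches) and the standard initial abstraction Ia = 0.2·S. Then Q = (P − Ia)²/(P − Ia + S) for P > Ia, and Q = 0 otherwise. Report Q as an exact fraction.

Dry (AMC I): CN(I) = 4.2·48/(10 − 0.058·48) = (1008/5)/(902/125) = 12600/451 ≈ 27.938
Retention S: 1000/CN − 10 with CN=27.938 → S = 1625/63 ≈ 25.794 in
Ia = 0.2S: 0.2·25.794 = 5.159 in (exactly 325/63)
Excess rainfall: 8.790 − 5.159 = 3.631 in; P > Ia so Q > 0
Q = (22877/6300)²/((22877/6300) + 1625/63) = (523357129/39690000)/(185377/6300) = 523357129/1167875100 in ≈ 0.448 in

Q = 523357129/1167875100 in ≈ 0.448 in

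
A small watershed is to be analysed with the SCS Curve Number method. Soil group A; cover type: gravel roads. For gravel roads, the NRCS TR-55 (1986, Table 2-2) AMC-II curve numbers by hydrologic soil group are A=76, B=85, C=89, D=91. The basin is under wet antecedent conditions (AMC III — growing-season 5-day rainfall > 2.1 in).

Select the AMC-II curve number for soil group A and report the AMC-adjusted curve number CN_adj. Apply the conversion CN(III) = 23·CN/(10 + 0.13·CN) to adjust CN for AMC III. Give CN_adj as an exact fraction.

CN_adj = 43700/497 ≈ 87.928

NRCS table: gravel roads, soil group A → CN(II) = 76
Wet (AMC III): CN(III) = 23·76/(10 + 0.13·76) = 1748/(497/25) = 43700/497 ≈ 87.928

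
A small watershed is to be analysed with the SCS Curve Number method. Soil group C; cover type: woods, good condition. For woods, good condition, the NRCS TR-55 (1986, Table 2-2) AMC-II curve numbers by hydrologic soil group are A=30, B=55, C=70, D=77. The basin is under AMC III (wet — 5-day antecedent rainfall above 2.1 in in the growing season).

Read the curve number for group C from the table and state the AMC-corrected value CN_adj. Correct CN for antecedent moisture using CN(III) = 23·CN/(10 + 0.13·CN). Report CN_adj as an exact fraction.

CN_adj = 16100/191 ≈ 84.293

NRCS table: woods, good condition, soil group C → CN(II) = 70
Wet (AMC III): CN(III) = 23·70/(10 + 0.13·70) = 1610/(191/10) = 16100/191 ≈ 84.293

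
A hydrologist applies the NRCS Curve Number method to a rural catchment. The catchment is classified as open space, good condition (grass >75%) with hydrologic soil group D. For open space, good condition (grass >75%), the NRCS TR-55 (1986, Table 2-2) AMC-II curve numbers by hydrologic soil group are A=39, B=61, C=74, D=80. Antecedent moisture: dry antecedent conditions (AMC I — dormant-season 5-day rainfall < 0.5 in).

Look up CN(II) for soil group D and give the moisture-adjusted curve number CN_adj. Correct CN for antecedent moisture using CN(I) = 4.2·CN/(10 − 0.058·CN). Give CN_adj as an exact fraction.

CN_adj = 4200/67 ≈ 62.687

NRCS table: open space, good condition (grass >75%), soil group D → CN(II) = 80
Adjust CN=80 to AMC I: 4.2·80/(10 − 0.058·80) → 336 ÷ (134/25) = 4200/67 ≈ 62.687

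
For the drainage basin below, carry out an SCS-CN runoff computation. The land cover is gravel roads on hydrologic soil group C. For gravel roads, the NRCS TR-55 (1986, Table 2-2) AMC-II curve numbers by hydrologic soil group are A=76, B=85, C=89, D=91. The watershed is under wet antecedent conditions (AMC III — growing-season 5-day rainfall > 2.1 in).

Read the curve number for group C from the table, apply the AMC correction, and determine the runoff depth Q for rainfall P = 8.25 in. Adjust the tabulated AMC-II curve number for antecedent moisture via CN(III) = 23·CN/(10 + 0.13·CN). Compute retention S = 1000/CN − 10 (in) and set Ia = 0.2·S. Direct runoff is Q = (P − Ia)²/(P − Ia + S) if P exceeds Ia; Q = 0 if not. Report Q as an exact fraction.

NRCS table: gravel roads, soil group C → CN(II) = 89
Wet (AMC III): CN(III) = 23·89/(10 + 0.13·89) = 2047/(2157/100) = 204700/2157 ≈ 94.900
Retention S: 1000/CN − 10 with CN=94.900 → S = 1100/2047 ≈ 0.537 in
Ia = 0.2S: 0.2·0.537 = 0.107 in (exactly 220/2047)
P − Ia = 8.250 − 0.107 = 66671/8188 ≈ 8.143 in (> 0, runoff occurs)
Q = (66671/8188)²/((66671/8188) + 1100/2047) = (4445022241/67043344)/(71071/8188) = 404092931/52902668 in ≈ 7.638 in

Q = 404092931/52902668 in ≈ 7.638 in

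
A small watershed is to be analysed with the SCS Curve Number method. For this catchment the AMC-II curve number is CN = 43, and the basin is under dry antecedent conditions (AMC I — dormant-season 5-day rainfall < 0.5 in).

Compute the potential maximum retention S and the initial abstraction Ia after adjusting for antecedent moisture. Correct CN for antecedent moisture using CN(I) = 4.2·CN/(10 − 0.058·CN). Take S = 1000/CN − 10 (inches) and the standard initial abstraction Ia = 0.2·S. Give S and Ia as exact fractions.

Adjust CN=43 to AMC I: 4.2·43/(10 − 0.058·43) → (903/5) ÷ (3753/500) = 30100/1251 ≈ 24.061
S = 1000/(30100/1251) − 10 = 9500/301 in ≈ 31.561 in
Ia = 0.2S: 0.2·31.561 = 6.312 in (exactly 1900/301)

S = 9500/301 in ≈ 31.561 in; Ia = 1900/301 in ≈ 6.312 in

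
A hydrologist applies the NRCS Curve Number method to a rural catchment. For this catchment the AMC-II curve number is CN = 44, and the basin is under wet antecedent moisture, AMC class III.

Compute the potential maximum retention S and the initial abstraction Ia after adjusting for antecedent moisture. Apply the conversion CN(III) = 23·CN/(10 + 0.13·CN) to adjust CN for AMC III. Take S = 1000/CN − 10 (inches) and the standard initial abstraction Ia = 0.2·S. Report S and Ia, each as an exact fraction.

S = 1400/253 in ≈ 5.534 in; Ia = 280/253 in ≈ 1.107 in

Wet (AMC III): CN(III) = 23·44/(10 + 0.13·44) = 1012/(393/25) = 25300/393 ≈ 64.377
Max retention: S = 1000/(25300/393) − 10 = 1400/253 in (≈ 5.534 in)
Initial abstraction Ia = S/5 = (1400/253)/5 = 280/253 ≈ 1.107 in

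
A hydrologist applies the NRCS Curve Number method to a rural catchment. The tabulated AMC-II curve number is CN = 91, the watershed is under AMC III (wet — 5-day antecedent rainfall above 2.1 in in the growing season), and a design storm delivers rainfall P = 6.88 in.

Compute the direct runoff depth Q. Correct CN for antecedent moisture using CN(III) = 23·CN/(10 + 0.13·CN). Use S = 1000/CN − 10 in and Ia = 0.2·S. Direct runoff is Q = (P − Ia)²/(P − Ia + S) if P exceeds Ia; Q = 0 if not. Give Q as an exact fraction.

Wet (AMC III): CN(III) = 23·91/(10 + 0.13·91) = 2093/(2183/100) = 209300/2183 ≈ 95.877
Max retention: S = 1000/(209300/2183) − 10 = 900/2093 in (≈ 0.430 in)
Ia = 0.2·(900/2093) = 180/2093 in ≈ 0.086 in
P − Ia = 6.880 − 0.086 = 355496/52325 ≈ 6.794 in (> 0, runoff occurs)
Q: (355496/52325)² ÷ (377996/52325) = 31594351504/4944660175 in (≈ 6.390 in)

Q = 31594351504/4944660175 in ≈ 6.390 in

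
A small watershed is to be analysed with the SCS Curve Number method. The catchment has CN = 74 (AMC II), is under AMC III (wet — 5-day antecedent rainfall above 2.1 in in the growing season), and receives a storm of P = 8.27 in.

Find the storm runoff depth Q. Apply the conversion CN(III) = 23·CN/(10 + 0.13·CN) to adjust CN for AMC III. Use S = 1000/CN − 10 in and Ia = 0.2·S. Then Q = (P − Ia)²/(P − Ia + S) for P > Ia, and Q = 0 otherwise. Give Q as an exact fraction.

Wet (AMC III): CN(III) = 23·74/(10 + 0.13·74) = 1702/(981/50) = 85100/981 ≈ 86.748
Retention S: 1000/CN − 10 with CN=86.748 → S = 1300/851 ≈ 1.528 in
Ia = 0.2S: 0.2·1.528 = 0.306 in (exactly 260/851)
P − Ia = 8.270 − 0.306 = 677777/85100 ≈ 7.964 in (> 0, runoff occurs)
Q = (677777/85100)²/((677777/85100) + 1300/851) = (459381661729/7242010000)/(807777/85100) = 459381661729/68741822700 in ≈ 6.683 in

Q = 459381661729/68741822700 in ≈ 6.683 in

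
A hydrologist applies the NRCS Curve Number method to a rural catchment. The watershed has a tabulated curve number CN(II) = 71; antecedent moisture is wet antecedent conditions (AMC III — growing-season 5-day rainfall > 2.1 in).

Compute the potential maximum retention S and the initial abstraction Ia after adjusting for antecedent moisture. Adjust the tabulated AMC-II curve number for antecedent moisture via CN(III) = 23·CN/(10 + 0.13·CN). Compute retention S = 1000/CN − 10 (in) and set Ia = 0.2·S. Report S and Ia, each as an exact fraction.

S = 2900/1633 in ≈ 1.776 in; Ia = 580/1633 in ≈ 0.355 in

Adjust CN=71 to AMC III: 23·71/(10 + 0.13·71) → 1633 ÷ (1923/100) = 163300/1923 ≈ 84.919
S = 1000/(163300/1923) − 10 = 2900/1633 in ≈ 1.776 in
Ia = 0.2S: 0.2·1.776 = 0.355 in (exactly 580/1633)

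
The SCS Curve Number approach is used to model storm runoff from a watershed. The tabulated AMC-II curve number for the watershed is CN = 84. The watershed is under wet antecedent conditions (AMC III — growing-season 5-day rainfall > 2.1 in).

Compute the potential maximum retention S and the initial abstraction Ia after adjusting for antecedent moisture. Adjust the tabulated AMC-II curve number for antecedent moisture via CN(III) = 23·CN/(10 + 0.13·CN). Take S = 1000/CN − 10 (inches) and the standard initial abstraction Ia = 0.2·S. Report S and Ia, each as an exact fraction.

S = 400/483 in ≈ 0.828 in; Ia = 80/483 in ≈ 0.166 in

CN(III) from CN(II)=84: (23·84)/(10 + 0.13·84) = 48300/523 ≈ 92.352
S = 1000/(48300/523) − 10 = 400/483 in ≈ 0.828 in
Ia = 0.2S: 0.2·0.828 = 0.166 in (exactly 80/483)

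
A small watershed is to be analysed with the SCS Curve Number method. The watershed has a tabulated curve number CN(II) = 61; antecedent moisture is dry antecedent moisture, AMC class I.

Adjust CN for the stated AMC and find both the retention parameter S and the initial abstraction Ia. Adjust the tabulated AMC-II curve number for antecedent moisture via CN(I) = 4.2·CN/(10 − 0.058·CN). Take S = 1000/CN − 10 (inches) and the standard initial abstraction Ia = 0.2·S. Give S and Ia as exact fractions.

Dry (AMC I): CN(I) = 4.2·61/(10 − 0.058·61) = (1281/5)/(3231/500) = 42700/1077 ≈ 39.647
S = 1000/(42700/1077) − 10 = 6500/427 in ≈ 15.222 in
Ia = 0.2S: 0.2·15.222 = 3.044 in (exactly 1300/427)

S = 6500/427 in ≈ 15.222 in; Ia = 1300/427 in ≈ 3.044 in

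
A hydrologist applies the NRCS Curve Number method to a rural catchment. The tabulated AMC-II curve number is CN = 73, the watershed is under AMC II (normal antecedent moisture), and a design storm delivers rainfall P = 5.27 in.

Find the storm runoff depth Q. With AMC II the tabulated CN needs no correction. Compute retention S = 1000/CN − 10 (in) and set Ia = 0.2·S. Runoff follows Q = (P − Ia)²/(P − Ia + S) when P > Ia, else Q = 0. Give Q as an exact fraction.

Average conditions: CN = 73 (no AMC adjustment).
Retention S: 1000/CN − 10 with CN=73.000 → S = 270/73 ≈ 3.699 in
Ia = 0.2S: 0.2·3.699 = 0.740 in (exactly 54/73)
Since P=5.270 > Ia=0.740: effective rainfall P−Ia = 33071/7300 in
Q: (33071/7300)² ÷ (60071/7300) = 1093691041/438518300 in (≈ 2.494 in)

Q = 1093691041/438518300 in ≈ 2.494 in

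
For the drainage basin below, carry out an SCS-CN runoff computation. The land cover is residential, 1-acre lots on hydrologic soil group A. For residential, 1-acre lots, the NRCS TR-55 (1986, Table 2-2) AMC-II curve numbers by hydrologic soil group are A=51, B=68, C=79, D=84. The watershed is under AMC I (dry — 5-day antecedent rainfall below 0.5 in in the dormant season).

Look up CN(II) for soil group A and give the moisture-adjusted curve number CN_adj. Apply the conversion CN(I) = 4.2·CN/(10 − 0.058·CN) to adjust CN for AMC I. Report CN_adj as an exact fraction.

CN_adj = 15300/503 ≈ 30.417

NRCS table: residential, 1-acre lots, soil group A → CN(II) = 51
Dry (AMC I): CN(I) = 4.2·51/(10 − 0.058·51) = (1071/5)/(3521/500) = 15300/503 ≈ 30.417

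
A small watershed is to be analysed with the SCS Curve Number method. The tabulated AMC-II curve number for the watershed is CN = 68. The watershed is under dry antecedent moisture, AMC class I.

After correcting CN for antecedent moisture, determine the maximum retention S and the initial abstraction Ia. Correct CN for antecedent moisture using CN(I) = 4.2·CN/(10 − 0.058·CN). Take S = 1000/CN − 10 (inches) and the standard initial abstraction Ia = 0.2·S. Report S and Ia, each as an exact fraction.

S = 4000/357 in ≈ 11.204 in; Ia = 800/357 in ≈ 2.241 in

Adjust CN=68 to AMC I: 4.2·68/(10 − 0.058·68) → (1428/5) ÷ (757/125) = 35700/757 ≈ 47.160
Max retention: S = 1000/(35700/757) − 10 = 4000/357 in (≈ 11.204 in)
Initial abstraction Ia = S/5 = (4000/357)/5 = 800/357 ≈ 2.241 in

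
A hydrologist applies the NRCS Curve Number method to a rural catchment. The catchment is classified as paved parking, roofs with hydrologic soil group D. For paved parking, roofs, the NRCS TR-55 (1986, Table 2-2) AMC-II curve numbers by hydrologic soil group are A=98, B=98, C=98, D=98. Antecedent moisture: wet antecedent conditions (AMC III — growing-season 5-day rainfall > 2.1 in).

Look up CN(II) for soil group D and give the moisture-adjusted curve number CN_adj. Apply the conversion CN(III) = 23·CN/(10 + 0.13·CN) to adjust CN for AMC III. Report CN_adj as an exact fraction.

NRCS table: paved parking, roofs, soil group D → CN(II) = 98
CN(III) from CN(II)=98: (23·98)/(10 + 0.13·98) = 112700/1137 ≈ 99.120

CN_adj = 112700/1137 ≈ 99.120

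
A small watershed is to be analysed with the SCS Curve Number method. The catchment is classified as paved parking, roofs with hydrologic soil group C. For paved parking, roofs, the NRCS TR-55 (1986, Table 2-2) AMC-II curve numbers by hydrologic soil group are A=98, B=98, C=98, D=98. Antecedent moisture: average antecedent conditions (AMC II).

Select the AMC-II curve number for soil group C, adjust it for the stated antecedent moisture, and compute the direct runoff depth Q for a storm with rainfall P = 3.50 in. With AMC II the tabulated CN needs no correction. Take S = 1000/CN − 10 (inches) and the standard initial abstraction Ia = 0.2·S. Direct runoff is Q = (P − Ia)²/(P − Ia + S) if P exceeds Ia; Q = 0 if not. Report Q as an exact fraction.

Q = 114921/35182 in ≈ 3.266 in

NRCS table: paved parking, roofs, soil group C → CN(II) = 98
Average conditions: CN = 98 (no AMC adjustment).
Max retention: S = 1000/98 − 10 = 10/49 in (≈ 0.204 in)
Initial abstraction Ia = S/5 = (10/49)/5 = 2/49 ≈ 0.041 in
Since P=3.500 > Ia=0.041: effective rainfall P−Ia = 339/98 in
Q: (339/98)² ÷ (359/98) = 114921/35182 in (≈ 3.266 in)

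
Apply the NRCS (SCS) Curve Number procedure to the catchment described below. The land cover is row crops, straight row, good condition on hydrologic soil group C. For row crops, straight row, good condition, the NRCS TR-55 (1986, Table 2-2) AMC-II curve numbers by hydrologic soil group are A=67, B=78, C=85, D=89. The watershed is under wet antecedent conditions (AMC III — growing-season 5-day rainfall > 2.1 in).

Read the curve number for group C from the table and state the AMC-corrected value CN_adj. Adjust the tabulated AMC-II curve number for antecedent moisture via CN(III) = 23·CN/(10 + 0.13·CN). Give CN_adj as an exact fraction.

CN_adj = 39100/421 ≈ 92.874

NRCS table: row crops, straight row, good condition, soil group C → CN(II) = 85
Adjust CN=85 to AMC III: 23·85/(10 + 0.13·85) → 1955 ÷ (421/20) = 39100/421 ≈ 92.874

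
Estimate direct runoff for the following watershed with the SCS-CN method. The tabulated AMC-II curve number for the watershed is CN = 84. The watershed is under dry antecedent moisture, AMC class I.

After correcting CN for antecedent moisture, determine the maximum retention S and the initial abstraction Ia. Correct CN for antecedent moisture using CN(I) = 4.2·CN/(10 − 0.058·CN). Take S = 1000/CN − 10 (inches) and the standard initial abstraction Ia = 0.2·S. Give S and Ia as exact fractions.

Adjust CN=84 to AMC I: 4.2·84/(10 − 0.058·84) → (1764/5) ÷ (641/125) = 44100/641 ≈ 68.799
S = 1000/(44100/641) − 10 = 2000/441 in ≈ 4.535 in
Ia = 0.2·(2000/441) = 400/441 in ≈ 0.907 in

S = 2000/441 in ≈ 4.535 in; Ia = 400/441 in ≈ 0.907 in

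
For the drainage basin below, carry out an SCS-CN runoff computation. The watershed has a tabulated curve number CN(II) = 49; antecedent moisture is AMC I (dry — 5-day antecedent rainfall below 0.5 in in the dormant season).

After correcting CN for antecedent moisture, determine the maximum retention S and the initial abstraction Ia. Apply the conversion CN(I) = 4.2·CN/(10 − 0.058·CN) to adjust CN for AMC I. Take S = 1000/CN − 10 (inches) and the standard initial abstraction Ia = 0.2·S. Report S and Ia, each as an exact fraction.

S = 8500/343 in ≈ 24.781 in; Ia = 1700/343 in ≈ 4.956 in

CN(I) from CN(II)=49: (4.2·49)/(10 − 0.058·49) = 34300/1193 ≈ 28.751
Max retention: S = 1000/(34300/1193) − 10 = 8500/343 in (≈ 24.781 in)
Initial abstraction Ia = S/5 = (8500/343)/5 = 1700/343 ≈ 4.956 in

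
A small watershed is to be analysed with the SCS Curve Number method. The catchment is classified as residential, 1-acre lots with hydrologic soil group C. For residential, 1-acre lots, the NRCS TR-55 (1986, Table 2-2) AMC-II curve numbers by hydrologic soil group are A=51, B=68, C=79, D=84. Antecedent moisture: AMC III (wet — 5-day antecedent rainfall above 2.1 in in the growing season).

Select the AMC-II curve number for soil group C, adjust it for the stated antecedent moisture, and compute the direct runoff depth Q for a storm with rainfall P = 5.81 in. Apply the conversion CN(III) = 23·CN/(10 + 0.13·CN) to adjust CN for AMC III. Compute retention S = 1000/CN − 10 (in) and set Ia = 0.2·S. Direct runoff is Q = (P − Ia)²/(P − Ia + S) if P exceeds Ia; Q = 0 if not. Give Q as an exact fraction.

NRCS table: residential, 1-acre lots, soil group C → CN(II) = 79
CN(III) from CN(II)=79: (23·79)/(10 + 0.13·79) = 181700/2027 ≈ 89.640
Max retention: S = 1000/(181700/2027) − 10 = 2100/1817 in (≈ 1.156 in)
Ia = 0.2S: 0.2·1.156 = 0.231 in (exactly 420/1817)
Since P=5.810 > Ia=0.231: effective rainfall P−Ia = 1013677/181700 in
Runoff Q = (P−Ia)²/(P−Ia+S) = (5.579)²/(5.579+1.156) = 20970225721/4537594100 ≈ 4.621 in

Q = 20970225721/4537594100 in ≈ 4.621 in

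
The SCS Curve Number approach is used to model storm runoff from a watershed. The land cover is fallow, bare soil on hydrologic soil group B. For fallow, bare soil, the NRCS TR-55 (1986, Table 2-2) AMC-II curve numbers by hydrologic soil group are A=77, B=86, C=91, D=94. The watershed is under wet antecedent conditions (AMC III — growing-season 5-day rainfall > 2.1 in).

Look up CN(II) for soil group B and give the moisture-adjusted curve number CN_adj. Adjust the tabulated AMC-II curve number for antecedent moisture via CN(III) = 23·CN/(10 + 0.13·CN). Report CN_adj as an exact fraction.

NRCS table: fallow, bare soil, soil group B → CN(II) = 86
CN(III) from CN(II)=86: (23·86)/(10 + 0.13·86) = 98900/1059 ≈ 93.390

CN_adj = 98900/1059 ≈ 93.390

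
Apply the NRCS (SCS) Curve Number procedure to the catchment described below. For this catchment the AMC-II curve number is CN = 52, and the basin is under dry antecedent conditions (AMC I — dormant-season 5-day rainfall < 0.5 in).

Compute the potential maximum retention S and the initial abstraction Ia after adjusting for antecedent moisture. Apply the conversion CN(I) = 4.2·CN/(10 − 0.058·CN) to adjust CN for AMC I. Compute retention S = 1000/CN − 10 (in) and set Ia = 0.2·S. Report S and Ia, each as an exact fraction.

Dry (AMC I): CN(I) = 4.2·52/(10 − 0.058·52) = (1092/5)/(873/125) = 9100/291 ≈ 31.271
Retention S: 1000/CN − 10 with CN=31.271 → S = 2000/91 ≈ 21.978 in
Ia = 0.2S: 0.2·21.978 = 4.396 in (exactly 400/91)

S = 2000/91 in ≈ 21.978 in; Ia = 400/91 in ≈ 4.396 in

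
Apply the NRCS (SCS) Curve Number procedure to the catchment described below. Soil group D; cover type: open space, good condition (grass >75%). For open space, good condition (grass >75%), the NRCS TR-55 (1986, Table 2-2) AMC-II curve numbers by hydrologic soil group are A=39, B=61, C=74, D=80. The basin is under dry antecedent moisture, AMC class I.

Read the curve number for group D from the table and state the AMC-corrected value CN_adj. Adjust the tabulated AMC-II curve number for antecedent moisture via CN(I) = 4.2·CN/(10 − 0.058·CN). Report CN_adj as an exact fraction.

CN_adj = 4200/67 ≈ 62.687

NRCS table: open space, good condition (grass >75%), soil group D → CN(II) = 80
Dry (AMC I): CN(I) = 4.2·80/(10 − 0.058·80) = 336/(134/25) = 4200/67 ≈ 62.687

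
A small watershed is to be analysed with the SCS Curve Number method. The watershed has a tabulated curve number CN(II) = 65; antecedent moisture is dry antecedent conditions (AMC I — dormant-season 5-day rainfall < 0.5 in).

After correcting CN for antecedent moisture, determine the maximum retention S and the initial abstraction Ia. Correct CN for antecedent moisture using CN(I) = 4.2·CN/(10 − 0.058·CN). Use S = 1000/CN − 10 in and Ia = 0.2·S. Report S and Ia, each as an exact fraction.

S = 500/39 in ≈ 12.821 in; Ia = 100/39 in ≈ 2.564 in

Dry (AMC I): CN(I) = 4.2·65/(10 − 0.058·65) = 273/(623/100) = 3900/89 ≈ 43.820
Retention S: 1000/CN − 10 with CN=43.820 → S = 500/39 ≈ 12.821 in
Ia = 0.2·(500/39) = 100/39 in ≈ 2.564 in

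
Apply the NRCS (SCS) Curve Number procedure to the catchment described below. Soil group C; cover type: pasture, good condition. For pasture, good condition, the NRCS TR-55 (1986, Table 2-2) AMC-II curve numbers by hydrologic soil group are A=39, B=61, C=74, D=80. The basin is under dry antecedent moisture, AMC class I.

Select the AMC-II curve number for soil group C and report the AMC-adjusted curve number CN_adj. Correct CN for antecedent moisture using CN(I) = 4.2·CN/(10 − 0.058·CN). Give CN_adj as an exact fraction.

NRCS table: pasture, good condition, soil group C → CN(II) = 74
CN(I) from CN(II)=74: (4.2·74)/(10 − 0.058·74) = 77700/1427 ≈ 54.450

CN_adj = 77700/1427 ≈ 54.450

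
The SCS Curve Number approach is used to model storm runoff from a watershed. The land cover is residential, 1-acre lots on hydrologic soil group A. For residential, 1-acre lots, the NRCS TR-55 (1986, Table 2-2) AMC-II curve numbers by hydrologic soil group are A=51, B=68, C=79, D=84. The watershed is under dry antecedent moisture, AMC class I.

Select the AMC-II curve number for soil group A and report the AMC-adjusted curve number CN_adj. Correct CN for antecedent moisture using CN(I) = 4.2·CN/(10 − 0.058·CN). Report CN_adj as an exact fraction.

NRCS table: residential, 1-acre lots, soil group A → CN(II) = 51
CN(I) from CN(II)=51: (4.2·51)/(10 − 0.058·51) = 15300/503 ≈ 30.417

CN_adj = 15300/503 ≈ 30.417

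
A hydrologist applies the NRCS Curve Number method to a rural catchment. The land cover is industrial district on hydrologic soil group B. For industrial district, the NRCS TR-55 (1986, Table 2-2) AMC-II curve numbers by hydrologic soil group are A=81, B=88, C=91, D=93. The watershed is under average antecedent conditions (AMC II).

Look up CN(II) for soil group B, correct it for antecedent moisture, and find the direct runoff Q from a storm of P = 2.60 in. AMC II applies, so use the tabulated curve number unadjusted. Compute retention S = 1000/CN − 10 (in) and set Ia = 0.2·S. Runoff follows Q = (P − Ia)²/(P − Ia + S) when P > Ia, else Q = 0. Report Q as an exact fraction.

Q = 16384/11165 in ≈ 1.467 in

NRCS table: industrial district, soil group B → CN(II) = 88
CN(II) = 88; AMC II needs no correction.
Retention S: 1000/CN − 10 with CN=88.000 → S = 15/11 ≈ 1.364 in
Initial abstraction Ia = S/5 = (15/11)/5 = 3/11 ≈ 0.273 in
Since P=2.600 > Ia=0.273: effective rainfall P−Ia = 128/55 in
Q: (128/55)² ÷ (203/55) = 16384/11165 in (≈ 1.467 in)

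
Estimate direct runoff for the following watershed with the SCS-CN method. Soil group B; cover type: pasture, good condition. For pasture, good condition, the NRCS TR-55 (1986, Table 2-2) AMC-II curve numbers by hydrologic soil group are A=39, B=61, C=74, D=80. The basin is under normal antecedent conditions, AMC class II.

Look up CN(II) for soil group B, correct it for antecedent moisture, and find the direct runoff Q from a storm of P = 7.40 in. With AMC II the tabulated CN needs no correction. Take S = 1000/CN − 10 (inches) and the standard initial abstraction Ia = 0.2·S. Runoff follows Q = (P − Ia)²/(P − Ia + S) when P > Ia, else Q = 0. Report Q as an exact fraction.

Q = 3485689/1164185 in ≈ 2.994 in

NRCS table: pasture, good condition, soil group B → CN(II) = 61
CN(II) = 61; AMC II needs no correction.
S = 1000/61 − 10 = 390/61 in ≈ 6.393 in
Ia = 0.2S: 0.2·6.393 = 1.279 in (exactly 78/61)
Excess rainfall: 7.400 − 1.279 = 6.121 in; P > Ia so Q > 0
Q: (1867/305)² ÷ (3817/305) = 3485689/1164185 in (≈ 2.994 in)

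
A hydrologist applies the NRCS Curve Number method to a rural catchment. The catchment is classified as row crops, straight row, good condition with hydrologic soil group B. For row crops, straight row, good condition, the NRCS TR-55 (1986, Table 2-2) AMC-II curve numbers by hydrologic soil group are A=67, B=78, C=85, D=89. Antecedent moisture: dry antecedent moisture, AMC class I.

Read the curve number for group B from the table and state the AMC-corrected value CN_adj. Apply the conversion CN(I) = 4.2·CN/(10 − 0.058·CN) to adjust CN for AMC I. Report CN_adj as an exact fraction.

CN_adj = 81900/1369 ≈ 59.825

NRCS table: row crops, straight row, good condition, soil group B → CN(II) = 78
CN(I) from CN(II)=78: (4.2·78)/(10 − 0.058·78) = 81900/1369 ≈ 59.825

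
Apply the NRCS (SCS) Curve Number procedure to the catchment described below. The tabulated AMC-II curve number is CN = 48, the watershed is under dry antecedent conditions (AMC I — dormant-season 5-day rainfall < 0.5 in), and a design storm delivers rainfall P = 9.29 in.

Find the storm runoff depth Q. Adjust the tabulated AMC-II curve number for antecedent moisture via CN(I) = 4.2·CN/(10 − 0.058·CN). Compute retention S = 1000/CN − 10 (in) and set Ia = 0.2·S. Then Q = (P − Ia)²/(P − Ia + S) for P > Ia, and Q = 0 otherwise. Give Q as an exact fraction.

CN(I) from CN(II)=48: (4.2·48)/(10 − 0.058·48) = 12600/451 ≈ 27.938
Max retention: S = 1000/(12600/451) − 10 = 1625/63 in (≈ 25.794 in)
Initial abstraction Ia = S/5 = (1625/63)/5 = 325/63 ≈ 5.159 in
Excess rainfall: 9.290 − 5.159 = 4.131 in; P > Ia so Q > 0
Q = (26027/6300)²/((26027/6300) + 1625/63) = (677404729/39690000)/(188527/6300) = 677404729/1187720100 in ≈ 0.570 in

Q = 677404729/1187720100 in ≈ 0.570 in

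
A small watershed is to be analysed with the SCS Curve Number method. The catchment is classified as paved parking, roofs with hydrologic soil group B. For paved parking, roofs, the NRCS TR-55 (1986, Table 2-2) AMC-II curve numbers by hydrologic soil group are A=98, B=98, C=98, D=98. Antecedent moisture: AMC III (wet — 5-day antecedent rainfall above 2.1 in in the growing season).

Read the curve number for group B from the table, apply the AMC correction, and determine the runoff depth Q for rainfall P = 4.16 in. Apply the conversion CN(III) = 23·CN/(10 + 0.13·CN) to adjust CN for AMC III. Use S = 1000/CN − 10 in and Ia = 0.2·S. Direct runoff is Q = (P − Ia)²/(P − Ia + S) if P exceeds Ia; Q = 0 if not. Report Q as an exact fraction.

NRCS table: paved parking, roofs, soil group B → CN(II) = 98
Wet (AMC III): CN(III) = 23·98/(10 + 0.13·98) = 2254/(1137/50) = 112700/1137 ≈ 99.120
Max retention: S = 1000/(112700/1137) − 10 = 100/1127 in (≈ 0.089 in)
Ia = 0.2·(100/1127) = 20/1127 in ≈ 0.018 in
Excess rainfall: 4.160 − 0.018 = 4.142 in; P > Ia so Q > 0
Q: (116708/28175)² ÷ (119208/28175) = 1702594658/419835675 in (≈ 4.055 in)

Q = 1702594658/419835675 in ≈ 4.055 in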